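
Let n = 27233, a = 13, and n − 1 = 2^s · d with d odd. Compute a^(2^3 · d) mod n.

141

n − 1 = 27232 = 2^5 · 851, so s = 5 and d = 851.
Repeated squaring mod 27233: 13^1 ≡ 13, 13^2 ≡ 169, 13^4 ≡ 1328, 13^8 ≡ 20672, 13^16 ≡ 18581, 13^32 ≡ 20820, 13^64 ≡ 4739, 13^128 ≡ 18129, 13^256 ≡ 12797, 13^512 ≡ 11180.
851 = 512 + 256 + 64 + 16 + 2 + 1, so 13^851 ≡ 11180·12797·4739·18581·169·13 ≡ 6091 (mod 27233).
x_0 = 6091.
x_1 = 6091^2 mod 27233 = 8935.
x_2 = 8935^2 mod 27233 = 14302.
x_3 = 14302^2 mod 27233 = 141.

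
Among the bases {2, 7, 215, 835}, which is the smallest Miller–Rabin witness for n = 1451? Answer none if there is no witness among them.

none

n − 1 = 1450 = 2^1 · 725, so s = 1 and d = 725.
Base 2: x_0 = 2^725 mod 1451 = 1450. x_0 = 1450 ≡ −1, so 2 is not a witness.
Base 7: x_0 = 7^725 mod 1451 = 1450. x_0 = 1450 ≡ −1, so 7 is not a witness.
Base 215: x_0 = 215^725 mod 1451 = 1. x_0 = 1, so 215 is not a witness.
Base 835: x_0 = 835^725 mod 1451 = 1450. x_0 = 1450 ≡ −1, so 835 is not a witness.
No listed base is a witness for 1451.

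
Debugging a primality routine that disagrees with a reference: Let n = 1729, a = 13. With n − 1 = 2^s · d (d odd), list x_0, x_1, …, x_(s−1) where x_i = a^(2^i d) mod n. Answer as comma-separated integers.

1196, 533, 533, 533, 533, 533

n − 1 = 1728 = 2^6 · 27, so s = 6 and d = 27.
x_0 = 13^27 mod 1729 = 1196.
x_1 = 1196^2 mod 1729 = 533.
x_2 = 533^2 mod 1729 = 533.
x_3 = 533^2 mod 1729 = 533.
x_4 = 533^2 mod 1729 = 533.
x_5 = 533^2 mod 1729 = 533.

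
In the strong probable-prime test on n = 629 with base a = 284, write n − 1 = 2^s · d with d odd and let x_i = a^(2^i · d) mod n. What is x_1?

n − 1 = 628 = 2^2 · 157, so s = 2 and d = 157.
x_0 = 284^157 mod 629 = 354.
x_1 = 354^2 mod 629 = 145.

145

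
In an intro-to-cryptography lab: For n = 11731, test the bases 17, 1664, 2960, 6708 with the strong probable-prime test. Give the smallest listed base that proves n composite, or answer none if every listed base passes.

n − 1 = 11730 = 2^1 · 5865, so s = 1 and d = 5865.
Base 17: x_0 = 17^5865 mod 11731 = 1. x_0 = 1, so 17 is not a witness.
Base 1664: x_0 = 1664^5865 mod 11731 = 1. x_0 = 1, so 1664 is not a witness.
Base 2960: x_0 = 2960^5865 mod 11731 = 11730. x_0 = 11730 ≡ −1, so 2960 is not a witness.
Base 6708: x_0 = 6708^5865 mod 11731 = 11730. x_0 = 11730 ≡ −1, so 6708 is not a witness.
No listed base is a witness for 11731.

none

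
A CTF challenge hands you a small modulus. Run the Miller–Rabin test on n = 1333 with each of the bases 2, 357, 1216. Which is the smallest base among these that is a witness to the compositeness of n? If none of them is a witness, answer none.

2

n − 1 = 1332 = 2^2 · 333, so s = 2 and d = 333.
Base 2: x_0 = 2^333 mod 1333 = 70. x_0 is neither 1 nor 1332, so continue squaring. x_1 = 70^2 mod 1333 = 901. Reached i = s−1 = 1 without hitting −1: 2 is a Miller–Rabin witness and 1333 is composite.
Base 357: x_0 = 357^333 mod 1333 = 97. x_0 is neither 1 nor 1332, so continue squaring. x_1 = 97^2 mod 1333 = 78. Reached i = s−1 = 1 without hitting −1: 357 is a Miller–Rabin witness and 1333 is composite.
Base 1216: x_0 = 1216^333 mod 1333 = 715. x_0 is neither 1 nor 1332, so continue squaring. x_1 = 715^2 mod 1333 = 686. Reached i = s−1 = 1 without hitting −1: 1216 is a Miller–Rabin witness and 1333 is composite.
The smallest witness among the given bases is 2.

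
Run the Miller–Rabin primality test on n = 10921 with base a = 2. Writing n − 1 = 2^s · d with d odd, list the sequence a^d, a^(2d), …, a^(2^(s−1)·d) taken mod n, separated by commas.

9974, 1287, 7298

n − 1 = 10920 = 2^3 · 1365, so s = 3 and d = 1365.
x_0 = 2^1365 mod 10921 = 9974.
x_1 = 9974^2 mod 10921 = 1287.
x_2 = 1287^2 mod 10921 = 7298.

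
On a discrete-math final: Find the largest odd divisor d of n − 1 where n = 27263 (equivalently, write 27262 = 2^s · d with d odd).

Halving: 27262 → 13631; 13631 is odd.
So 27262 = 2^1 · 13631.

13631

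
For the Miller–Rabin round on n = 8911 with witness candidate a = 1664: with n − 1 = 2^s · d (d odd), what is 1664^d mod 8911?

n − 1 = 8910 = 2^1 · 4455, so s = 1 and d = 4455.
1664^4455 mod 8911 = 2547.

2547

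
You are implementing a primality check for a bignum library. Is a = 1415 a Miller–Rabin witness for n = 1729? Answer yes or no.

n − 1 = 1728 = 2^6 · 27, so s = 6 and d = 27.
Repeated squaring mod 1729: 1415^1 ≡ 1415, 1415^2 ≡ 43, 1415^4 ≡ 120, 1415^8 ≡ 568, 1415^16 ≡ 1030.
27 = 16 + 8 + 2 + 1, so 1415^27 ≡ 1030·568·43·1415 ≡ 1331 (mod 1729).
x_0 = 1415^27 mod 1729 = 1331.
x_0 is neither 1 nor 1728, so continue squaring.
x_1 = 1331^2 mod 1729 = 1065.
x_2 = 1065^2 mod 1729 = 1.
x_2 = 1 but x_1 ≠ ±1, a nontrivial square root of 1 — 1415 is a witness and 1729 is composite.

yes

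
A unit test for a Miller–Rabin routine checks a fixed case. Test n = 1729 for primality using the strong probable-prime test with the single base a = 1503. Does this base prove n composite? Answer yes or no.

n − 1 = 1728 = 2^6 · 27, so s = 6 and d = 27.
x_0 = 1503^27 mod 1729 = 265.
x_0 is neither 1 nor 1728, so continue squaring.
x_1 = 265^2 mod 1729 = 1065.
x_2 = 1065^2 mod 1729 = 1.
x_2 = 1 but x_1 ≠ ±1, a nontrivial square root of 1 — 1503 is a witness and 1729 is composite.

yes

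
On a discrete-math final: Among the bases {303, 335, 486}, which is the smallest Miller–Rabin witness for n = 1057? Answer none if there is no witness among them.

n − 1 = 1056 = 2^5 · 33, so s = 5 and d = 33.
Base 303: x_0 = 303^33 mod 1057 = 1. x_0 = 1, so 303 is not a witness.
Base 335: x_0 = 335^33 mod 1057 = 1056. x_0 = 1056 ≡ −1, so 335 is not a witness.
Base 486: x_0 = 486^33 mod 1057 = 1056. x_0 = 1056 ≡ −1, so 486 is not a witness.
No listed base is a witness for 1057.

none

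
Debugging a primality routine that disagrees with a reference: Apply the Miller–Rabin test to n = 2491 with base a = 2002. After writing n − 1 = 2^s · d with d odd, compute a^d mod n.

n − 1 = 2490 = 2^1 · 1245, so s = 1 and d = 1245.
Repeated squaring mod 2491: 2002^1 ≡ 2002, 2002^2 ≡ 2476, 2002^4 ≡ 225, 2002^8 ≡ 805, 2002^16 ≡ 365, 2002^32 ≡ 1202, 2002^64 ≡ 24, 2002^128 ≡ 576, 2002^256 ≡ 473, 2002^512 ≡ 2030, 2002^1024 ≡ 786.
1245 = 1024 + 128 + 64 + 16 + 8 + 4 + 1, so 2002^1245 ≡ 786·576·24·365·805·225·2002 ≡ 896 (mod 2491).

896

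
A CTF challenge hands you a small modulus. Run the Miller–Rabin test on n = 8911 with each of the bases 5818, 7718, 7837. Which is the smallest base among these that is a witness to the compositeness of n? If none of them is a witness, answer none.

n − 1 = 8910 = 2^1 · 4455, so s = 1 and d = 4455.
Base 5818: x_0 = 5818^4455 mod 8911 = 1. x_0 = 1, so 5818 is not a witness.
Base 7718: x_0 = 7718^4455 mod 8911 = 267. x_0 ∉ {1, 8910} and s = 1, so 7718 is a Miller–Rabin witness and 8911 is composite.
Base 7837: x_0 = 7837^4455 mod 8911 = 1. x_0 = 1, so 7837 is not a witness.
The smallest witness among the given bases is 7718.

7718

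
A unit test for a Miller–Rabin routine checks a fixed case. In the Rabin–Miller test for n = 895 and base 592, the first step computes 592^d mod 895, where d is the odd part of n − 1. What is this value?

18

n − 1 = 894 = 2^1 · 447, so s = 1 and d = 447.
Repeated squaring mod 895: 592^1 ≡ 592, 592^2 ≡ 519, 592^4 ≡ 861, 592^8 ≡ 261, 592^16 ≡ 101, 592^32 ≡ 356, 592^64 ≡ 541, 592^128 ≡ 16, 592^256 ≡ 256.
447 = 256 + 128 + 32 + 16 + 8 + 4 + 2 + 1, so 592^447 ≡ 256·16·356·101·261·861·519·592 ≡ 18 (mod 895).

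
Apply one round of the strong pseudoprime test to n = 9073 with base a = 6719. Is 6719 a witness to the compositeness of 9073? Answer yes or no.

n − 1 = 9072 = 2^4 · 567, so s = 4 and d = 567.
Repeated squaring mod 9073: 6719^1 ≡ 6719, 6719^2 ≡ 6786, 6719^4 ≡ 4321, 6719^8 ≡ 7880, 6719^16 ≡ 7861, 6719^32 ≡ 8191, 6719^64 ≡ 6719, 6719^128 ≡ 6786, 6719^256 ≡ 4321, 6719^512 ≡ 7880.
567 = 512 + 32 + 16 + 4 + 2 + 1, so 6719^567 ≡ 7880·8191·7861·4321·6786·6719 ≡ 1 (mod 9073).
x_0 = 6719^567 mod 9073 = 1.
x_0 = 1, so 6719 is not a witness.

no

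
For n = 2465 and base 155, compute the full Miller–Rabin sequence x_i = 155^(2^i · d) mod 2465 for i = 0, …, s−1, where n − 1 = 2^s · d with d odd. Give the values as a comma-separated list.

n − 1 = 2464 = 2^5 · 77, so s = 5 and d = 77.
x_0 = 155^77 mod 2465 = 1375.
x_1 = 1375^2 mod 2465 = 2435.
x_2 = 2435^2 mod 2465 = 900.
x_3 = 900^2 mod 2465 = 1480.
x_4 = 1480^2 mod 2465 = 1480.

1375, 2435, 900, 1480, 1480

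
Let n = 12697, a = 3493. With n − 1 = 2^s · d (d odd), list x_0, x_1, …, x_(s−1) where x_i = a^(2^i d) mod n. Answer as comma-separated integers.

n − 1 = 12696 = 2^3 · 1587, so s = 3 and d = 1587.
x_0 = 3493^1587 mod 12697 = 1.
x_1 = 1^2 mod 12697 = 1.
x_2 = 1^2 mod 12697 = 1.

1, 1, 1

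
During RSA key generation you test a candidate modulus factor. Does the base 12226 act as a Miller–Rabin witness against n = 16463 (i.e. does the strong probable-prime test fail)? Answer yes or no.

yes

n − 1 = 16462 = 2^1 · 8231, so s = 1 and d = 8231.
Repeated squaring mod 16463: 12226^1 ≡ 12226, 12226^2 ≡ 7499, 12226^4 ≡ 13856, 12226^8 ≡ 13693, 12226^16 ≡ 1142, 12226^32 ≡ 3587, 12226^64 ≡ 8966, 12226^128 ≡ 327, 12226^256 ≡ 8151, 12226^512 ≡ 10596, 12226^1024 ≡ 14019, 12226^2048 ≡ 13530, 12226^4096 ≡ 8803, 12226^8192 ≡ 1468.
8231 = 8192 + 32 + 4 + 2 + 1, so 12226^8231 ≡ 1468·3587·13856·7499·12226 ≡ 8151 (mod 16463).
x_0 = 12226^8231 mod 16463 = 8151.
x_0 ∉ {1, 16462} and s = 1, so 12226 is a Miller–Rabin witness and 16463 is composite.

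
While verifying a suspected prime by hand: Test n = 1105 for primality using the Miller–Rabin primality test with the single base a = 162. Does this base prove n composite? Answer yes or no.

yes

n − 1 = 1104 = 2^4 · 69, so s = 4 and d = 69.
x_0 = 162^69 mod 1105 = 382.
x_0 is neither 1 nor 1104, so continue squaring.
x_1 = 382^2 mod 1105 = 64.
x_2 = 64^2 mod 1105 = 781.
x_3 = 781^2 mod 1105 = 1.
x_3 = 1 but x_2 ≠ ±1, a nontrivial square root of 1 — 162 is a witness and 1105 is composite.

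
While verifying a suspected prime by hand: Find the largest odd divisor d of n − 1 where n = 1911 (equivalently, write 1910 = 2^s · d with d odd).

Halving: 1910 → 955; 955 is odd.
So 1910 = 2^1 · 955.

955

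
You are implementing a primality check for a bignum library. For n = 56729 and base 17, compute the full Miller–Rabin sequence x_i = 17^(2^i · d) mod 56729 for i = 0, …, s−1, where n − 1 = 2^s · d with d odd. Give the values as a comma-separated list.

31399, 3910, 27999

n − 1 = 56728 = 2^3 · 7091, so s = 3 and d = 7091.
x_0 = 17^7091 mod 56729 = 31399.
x_1 = 31399^2 mod 56729 = 3910.
x_2 = 3910^2 mod 56729 = 27999.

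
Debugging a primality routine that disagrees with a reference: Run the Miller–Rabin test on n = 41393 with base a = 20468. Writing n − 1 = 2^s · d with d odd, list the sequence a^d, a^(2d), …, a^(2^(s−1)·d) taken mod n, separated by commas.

n − 1 = 41392 = 2^4 · 2587, so s = 4 and d = 2587.
x_0 = 20468^2587 mod 41393 = 29999.
x_1 = 29999^2 mod 41393 = 14788.
x_2 = 14788^2 mod 41393 = 5725.
x_3 = 5725^2 mod 41393 = 33762.

29999, 14788, 5725, 33762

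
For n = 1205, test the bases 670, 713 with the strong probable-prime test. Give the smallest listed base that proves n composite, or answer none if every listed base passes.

670

n − 1 = 1204 = 2^2 · 301, so s = 2 and d = 301.
Base 670: x_0 = 670^301 mod 1205 = 535. x_0 is neither 1 nor 1204, so continue squaring. x_1 = 535^2 mod 1205 = 640. Reached i = s−1 = 1 without hitting −1: 670 is a Miller–Rabin witness and 1205 is composite.
Base 713: x_0 = 713^301 mod 1205 = 713. x_0 is neither 1 nor 1204, so continue squaring. x_1 = 713^2 mod 1205 = 1064. Reached i = s−1 = 1 without hitting −1: 713 is a Miller–Rabin witness and 1205 is composite.
The smallest witness among the given bases is 670.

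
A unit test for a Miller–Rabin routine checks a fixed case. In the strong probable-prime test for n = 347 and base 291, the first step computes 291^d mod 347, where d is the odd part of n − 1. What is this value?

n − 1 = 346 = 2^1 · 173, so s = 1 and d = 173.
Repeated squaring mod 347: 291^1 ≡ 291, 291^2 ≡ 13, 291^4 ≡ 169, 291^8 ≡ 107, 291^16 ≡ 345, 291^32 ≡ 4, 291^64 ≡ 16, 291^128 ≡ 256.
173 = 128 + 32 + 8 + 4 + 1, so 291^173 ≡ 256·4·107·169·291 ≡ 346 (mod 347).

346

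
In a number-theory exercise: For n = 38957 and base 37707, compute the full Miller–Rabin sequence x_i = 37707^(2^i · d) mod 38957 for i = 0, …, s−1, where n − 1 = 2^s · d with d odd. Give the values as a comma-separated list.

10691, 36600

n − 1 = 38956 = 2^2 · 9739, so s = 2 and d = 9739.
x_0 = 37707^9739 mod 38957 = 10691.
x_1 = 10691^2 mod 38957 = 36600.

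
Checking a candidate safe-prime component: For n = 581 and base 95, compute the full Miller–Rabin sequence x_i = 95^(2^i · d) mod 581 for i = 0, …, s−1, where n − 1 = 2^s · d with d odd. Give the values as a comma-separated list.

312, 317

n − 1 = 580 = 2^2 · 145, so s = 2 and d = 145.
x_0 = 95^145 mod 581 = 312.
x_1 = 312^2 mod 581 = 317.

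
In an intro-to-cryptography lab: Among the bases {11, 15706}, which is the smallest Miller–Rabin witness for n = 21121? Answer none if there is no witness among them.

n − 1 = 21120 = 2^7 · 165, so s = 7 and d = 165.
Base 11: x_0 = 11^165 mod 21121 = 3745. x_0 is neither 1 nor 21120, so continue squaring. x_1 = 3745^2 mod 21121 = 681. x_2 = 681^2 mod 21121 = 20220. x_3 = 20220^2 mod 21121 = 9203. x_4 = 9203^2 mod 21121 = 21120. x_4 ≡ −1, so 11 is not a witness.
Base 15706: x_0 = 15706^165 mod 21121 = 21120. x_0 = 21120 ≡ −1, so 15706 is not a witness.
No listed base is a witness for 21121.

none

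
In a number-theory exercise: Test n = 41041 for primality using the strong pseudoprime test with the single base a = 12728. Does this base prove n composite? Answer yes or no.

n − 1 = 41040 = 2^4 · 2565, so s = 4 and d = 2565.
x_0 = 12728^2565 mod 41041 = 1.
x_0 = 1, so 12728 is not a witness.

no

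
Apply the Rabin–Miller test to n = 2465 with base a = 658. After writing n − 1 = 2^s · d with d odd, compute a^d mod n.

813

n − 1 = 2464 = 2^5 · 77, so s = 5 and d = 77.
Repeated squaring mod 2465: 658^1 ≡ 658, 658^2 ≡ 1589, 658^4 ≡ 761, 658^8 ≡ 2311, 658^16 ≡ 1531, 658^32 ≡ 2211, 658^64 ≡ 426.
77 = 64 + 8 + 4 + 1, so 658^77 ≡ 426·2311·761·658 ≡ 813 (mod 2465).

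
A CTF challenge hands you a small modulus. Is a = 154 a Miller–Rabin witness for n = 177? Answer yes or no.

yes

n − 1 = 176 = 2^4 · 11, so s = 4 and d = 11.
x_0 = 154^11 mod 177 = 28.
x_0 is neither 1 nor 176, so continue squaring.
x_1 = 28^2 mod 177 = 76.
x_2 = 76^2 mod 177 = 112.
x_3 = 112^2 mod 177 = 154.
Reached i = s−1 = 3 without hitting −1: 154 is a Miller–Rabin witness and 177 is composite.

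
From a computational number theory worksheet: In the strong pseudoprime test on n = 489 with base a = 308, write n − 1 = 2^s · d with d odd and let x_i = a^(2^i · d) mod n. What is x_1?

217

n − 1 = 488 = 2^3 · 61, so s = 3 and d = 61.
x_0 = 308^61 mod 489 = 365.
x_1 = 365^2 mod 489 = 217.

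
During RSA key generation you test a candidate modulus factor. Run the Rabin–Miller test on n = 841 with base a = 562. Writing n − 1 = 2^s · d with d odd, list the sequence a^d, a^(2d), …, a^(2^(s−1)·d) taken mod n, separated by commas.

n − 1 = 840 = 2^3 · 105, so s = 3 and d = 105.
x_0 = 562^105 mod 841 = 104.
x_1 = 104^2 mod 841 = 724.
x_2 = 724^2 mod 841 = 233.

104, 724, 233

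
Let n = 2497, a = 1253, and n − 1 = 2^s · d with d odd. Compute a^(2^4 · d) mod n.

2300

n − 1 = 2496 = 2^6 · 39, so s = 6 and d = 39.
x_0 = 1253^39 mod 2497 = 1132.
x_1 = 1132^2 mod 2497 = 463.
x_2 = 463^2 mod 2497 = 2124.
x_3 = 2124^2 mod 2497 = 1794.
x_4 = 1794^2 mod 2497 = 2300.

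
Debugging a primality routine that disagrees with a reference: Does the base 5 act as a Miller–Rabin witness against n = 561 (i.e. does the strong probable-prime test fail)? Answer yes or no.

yes

n − 1 = 560 = 2^4 · 35, so s = 4 and d = 35.
x_0 = 5^35 mod 561 = 23.
x_0 is neither 1 nor 560, so continue squaring.
x_1 = 23^2 mod 561 = 529.
x_2 = 529^2 mod 561 = 463.
x_3 = 463^2 mod 561 = 67.
Reached i = s−1 = 3 without hitting −1: 5 is a Miller–Rabin witness and 561 is composite.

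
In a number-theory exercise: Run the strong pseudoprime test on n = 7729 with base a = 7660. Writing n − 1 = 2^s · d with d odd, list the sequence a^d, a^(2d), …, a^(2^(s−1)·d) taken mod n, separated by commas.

6988, 322, 3207, 5279

n − 1 = 7728 = 2^4 · 483, so s = 4 and d = 483.
x_0 = 7660^483 mod 7729 = 6988.
x_1 = 6988^2 mod 7729 = 322.
x_2 = 322^2 mod 7729 = 3207.
x_3 = 3207^2 mod 7729 = 5279.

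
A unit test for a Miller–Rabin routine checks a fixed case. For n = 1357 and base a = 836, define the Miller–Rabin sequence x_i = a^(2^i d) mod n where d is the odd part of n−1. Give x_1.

n − 1 = 1356 = 2^2 · 339, so s = 2 and d = 339.
Repeated squaring mod 1357: 836^1 ≡ 836, 836^2 ≡ 41, 836^4 ≡ 324, 836^8 ≡ 487, 836^16 ≡ 1051, 836^32 ≡ 3, 836^64 ≡ 9, 836^128 ≡ 81, 836^256 ≡ 1133.
339 = 256 + 64 + 16 + 2 + 1, so 836^339 ≡ 1133·9·1051·41·836 ≡ 791 (mod 1357).
x_0 = 791.
x_1 = 791^2 mod 1357 = 104.

104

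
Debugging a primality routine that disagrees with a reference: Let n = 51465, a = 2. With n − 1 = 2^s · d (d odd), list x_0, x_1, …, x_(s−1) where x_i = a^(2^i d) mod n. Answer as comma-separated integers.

347, 17479, 19201

n − 1 = 51464 = 2^3 · 6433, so s = 3 and d = 6433.
x_0 = 2^6433 mod 51465 = 347.
x_1 = 347^2 mod 51465 = 17479.
x_2 = 17479^2 mod 51465 = 19201.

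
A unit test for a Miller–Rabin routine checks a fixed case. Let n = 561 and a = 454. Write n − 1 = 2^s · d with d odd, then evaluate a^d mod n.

232

n − 1 = 560 = 2^4 · 35, so s = 4 and d = 35.
Repeated squaring mod 561: 454^1 ≡ 454, 454^2 ≡ 229, 454^4 ≡ 268, 454^8 ≡ 16, 454^16 ≡ 256, 454^32 ≡ 460.
35 = 32 + 2 + 1, so 454^35 ≡ 460·229·454 ≡ 232 (mod 561).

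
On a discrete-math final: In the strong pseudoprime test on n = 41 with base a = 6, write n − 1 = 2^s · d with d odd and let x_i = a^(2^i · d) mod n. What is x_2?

40

n − 1 = 40 = 2^3 · 5, so s = 3 and d = 5.
By repeated squaring, 6^5 ≡ 27 (mod 41).
x_0 = 27.
x_1 = 27^2 mod 41 = 32.
x_2 = 32^2 mod 41 = 40.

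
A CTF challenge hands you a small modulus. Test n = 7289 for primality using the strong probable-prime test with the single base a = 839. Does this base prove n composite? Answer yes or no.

n − 1 = 7288 = 2^3 · 911, so s = 3 and d = 911.
Repeated squaring mod 7289: 839^1 ≡ 839, 839^2 ≡ 4177, 839^4 ≡ 4752, 839^8 ≡ 182, 839^16 ≡ 3968, 839^32 ≡ 784, 839^64 ≡ 2380, 839^128 ≡ 847, 839^256 ≡ 3087, 839^512 ≡ 2846.
911 = 512 + 256 + 128 + 8 + 4 + 2 + 1, so 839^911 ≡ 2846·3087·847·182·4752·4177·839 ≡ 7182 (mod 7289).
x_0 = 839^911 mod 7289 = 7182.
x_0 is neither 1 nor 7288, so continue squaring.
x_1 = 7182^2 mod 7289 = 4160.
x_2 = 4160^2 mod 7289 = 1514.
Reached i = s−1 = 2 without hitting −1: 839 is a Miller–Rabin witness and 7289 is composite.

yes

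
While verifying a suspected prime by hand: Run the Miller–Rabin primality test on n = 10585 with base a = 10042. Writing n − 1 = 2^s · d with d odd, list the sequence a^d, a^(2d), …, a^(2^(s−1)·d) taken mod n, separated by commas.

n − 1 = 10584 = 2^3 · 1323, so s = 3 and d = 1323.
x_0 = 10042^1323 mod 10585 = 8978.
x_1 = 8978^2 mod 10585 = 10294.
x_2 = 10294^2 mod 10585 = 1.

8978, 10294, 1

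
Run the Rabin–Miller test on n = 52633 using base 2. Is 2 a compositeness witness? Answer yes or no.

n − 1 = 52632 = 2^3 · 6579, so s = 3 and d = 6579.
By repeated squaring, 2^6579 ≡ 1 (mod 52633).
x_0 = 2^6579 mod 52633 = 1.
x_0 = 1, so 2 is not a witness.

no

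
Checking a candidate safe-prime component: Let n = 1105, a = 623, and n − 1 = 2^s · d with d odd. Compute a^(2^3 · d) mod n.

n − 1 = 1104 = 2^4 · 69, so s = 4 and d = 69.
x_0 = 623^69 mod 1105 = 1013.
x_1 = 1013^2 mod 1105 = 729.
x_2 = 729^2 mod 1105 = 1041.
x_3 = 1041^2 mod 1105 = 781.

781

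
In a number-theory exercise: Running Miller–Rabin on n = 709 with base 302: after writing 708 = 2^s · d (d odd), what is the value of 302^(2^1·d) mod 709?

708

n − 1 = 708 = 2^2 · 177, so s = 2 and d = 177.
x_0 = 302^177 mod 709 = 613.
x_1 = 613^2 mod 709 = 708.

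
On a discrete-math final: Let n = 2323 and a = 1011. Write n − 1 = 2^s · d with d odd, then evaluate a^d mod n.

1011

n − 1 = 2322 = 2^1 · 1161, so s = 1 and d = 1161.
1011^1161 mod 2323 = 1011.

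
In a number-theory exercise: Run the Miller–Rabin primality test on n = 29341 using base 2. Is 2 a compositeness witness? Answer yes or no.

n − 1 = 29340 = 2^2 · 7335, so s = 2 and d = 7335.
x_0 = 2^7335 mod 29341 = 26424.
x_0 is neither 1 nor 29340, so continue squaring.
x_1 = 26424^2 mod 29341 = 29340.
x_1 ≡ −1, so 2 is not a witness.

no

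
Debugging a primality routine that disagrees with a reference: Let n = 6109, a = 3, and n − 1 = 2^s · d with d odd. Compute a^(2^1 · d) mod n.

4829

n − 1 = 6108 = 2^2 · 1527, so s = 2 and d = 1527.
x_0 = 3^1527 mod 6109 = 4811.
x_1 = 4811^2 mod 6109 = 4829.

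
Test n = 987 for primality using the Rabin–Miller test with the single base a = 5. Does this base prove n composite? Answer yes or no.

n − 1 = 986 = 2^1 · 493, so s = 1 and d = 493.
x_0 = 5^493 mod 987 = 740.
x_0 ∉ {1, 986} and s = 1, so 5 is a Miller–Rabin witness and 987 is composite.

yes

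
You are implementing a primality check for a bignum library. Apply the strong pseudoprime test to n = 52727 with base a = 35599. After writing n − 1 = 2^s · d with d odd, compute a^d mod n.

n − 1 = 52726 = 2^1 · 26363, so s = 1 and d = 26363.
Repeated squaring mod 52727: 35599^1 ≡ 35599, 35599^2 ≡ 48083, 35599^4 ≡ 1393, 35599^8 ≡ 42277, 35599^16 ≡ 4883, 35599^32 ≡ 11085, 35599^64 ≡ 23315, 35599^128 ≡ 26582, 35599^256 ≡ 8197, 35599^512 ≡ 16611, 35599^1024 ≡ 4930, 35599^2048 ≡ 50480, 35599^4096 ≡ 39944, 35599^8192 ≡ 4116, 35599^16384 ≡ 16089.
26363 = 16384 + 8192 + 1024 + 512 + 128 + 64 + 32 + 16 + 8 + 2 + 1, so 35599^26363 ≡ 16089·4116·4930·16611·26582·23315·11085·4883·42277·48083·35599 ≡ 52726 (mod 52727).

52726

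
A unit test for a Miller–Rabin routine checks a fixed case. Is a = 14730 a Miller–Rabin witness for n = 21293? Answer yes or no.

yes

n − 1 = 21292 = 2^2 · 5323, so s = 2 and d = 5323.
Repeated squaring mod 21293: 14730^1 ≡ 14730, 14730^2 ≡ 18523, 14730^4 ≡ 7420, 14730^8 ≡ 13995, 14730^16 ≡ 7011, 14730^32 ≡ 9877, 14730^64 ≡ 11896, 14730^128 ≡ 1538, 14730^256 ≡ 1921, 14730^512 ≡ 6552, 14730^1024 ≡ 2016, 14730^2048 ≡ 18586, 14730^4096 ≡ 3057.
5323 = 4096 + 1024 + 128 + 64 + 8 + 2 + 1, so 14730^5323 ≡ 3057·2016·1538·11896·13995·18523·14730 ≡ 14289 (mod 21293).
x_0 = 14730^5323 mod 21293 = 14289.
x_0 is neither 1 nor 21292, so continue squaring.
x_1 = 14289^2 mod 21293 = 18237.
Reached i = s−1 = 1 without hitting −1: 14730 is a Miller–Rabin witness and 21293 is composite.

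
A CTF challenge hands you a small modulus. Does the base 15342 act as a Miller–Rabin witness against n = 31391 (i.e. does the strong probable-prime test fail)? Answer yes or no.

no

n − 1 = 31390 = 2^1 · 15695, so s = 1 and d = 15695.
x_0 = 15342^15695 mod 31391 = 31390.
x_0 = 31390 ≡ −1, so 15342 is not a witness.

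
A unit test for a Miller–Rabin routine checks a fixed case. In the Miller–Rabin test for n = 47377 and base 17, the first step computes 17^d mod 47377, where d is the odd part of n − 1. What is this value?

46272

n − 1 = 47376 = 2^4 · 2961, so s = 4 and d = 2961.
17^2961 mod 47377 = 46272.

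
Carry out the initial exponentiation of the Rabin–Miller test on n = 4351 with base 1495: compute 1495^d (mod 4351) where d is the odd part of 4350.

n − 1 = 4350 = 2^1 · 2175, so s = 1 and d = 2175.
Repeated squaring mod 4351: 1495^1 ≡ 1495, 1495^2 ≡ 2962, 1495^4 ≡ 1828, 1495^8 ≡ 16, 1495^16 ≡ 256, 1495^32 ≡ 271, 1495^64 ≡ 3825, 1495^128 ≡ 2563, 1495^256 ≡ 3310, 1495^512 ≡ 282, 1495^1024 ≡ 1206, 1495^2048 ≡ 1202.
2175 = 2048 + 64 + 32 + 16 + 8 + 4 + 2 + 1, so 1495^2175 ≡ 1202·3825·271·256·16·1828·2962·1495 ≡ 4226 (mod 4351).

4226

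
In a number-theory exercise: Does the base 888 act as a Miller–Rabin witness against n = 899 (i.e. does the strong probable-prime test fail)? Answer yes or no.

n − 1 = 898 = 2^1 · 449, so s = 1 and d = 449.
x_0 = 888^449 mod 899 = 76.
x_0 ∉ {1, 898} and s = 1, so 888 is a Miller–Rabin witness and 899 is composite.

yes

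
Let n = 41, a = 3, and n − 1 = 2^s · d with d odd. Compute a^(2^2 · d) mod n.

n − 1 = 40 = 2^3 · 5, so s = 3 and d = 5.
x_0 = 3^5 mod 41 = 38.
x_1 = 38^2 mod 41 = 9.
x_2 = 9^2 mod 41 = 40.

40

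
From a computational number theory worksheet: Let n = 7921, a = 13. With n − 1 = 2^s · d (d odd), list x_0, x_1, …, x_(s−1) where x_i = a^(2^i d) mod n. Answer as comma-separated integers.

n − 1 = 7920 = 2^4 · 495, so s = 4 and d = 495.
x_0 = 13^495 mod 7921 = 5085.
x_1 = 5085^2 mod 7921 = 3081.
x_2 = 3081^2 mod 7921 = 3203.
x_3 = 3203^2 mod 7921 = 1514.

5085, 3081, 3203, 1514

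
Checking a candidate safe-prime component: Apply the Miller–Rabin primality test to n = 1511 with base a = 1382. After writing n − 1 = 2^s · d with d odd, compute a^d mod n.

n − 1 = 1510 = 2^1 · 755, so s = 1 and d = 755.
1382^755 mod 1511 = 1.

1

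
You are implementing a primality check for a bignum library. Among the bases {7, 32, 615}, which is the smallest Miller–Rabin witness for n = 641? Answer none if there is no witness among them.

n − 1 = 640 = 2^7 · 5, so s = 7 and d = 5.
Base 7: x_0 = 7^5 mod 641 = 141. x_0 is neither 1 nor 640, so continue squaring. x_1 = 141^2 mod 641 = 10. x_2 = 10^2 mod 641 = 100. x_3 = 100^2 mod 641 = 385. x_4 = 385^2 mod 641 = 154. x_5 = 154^2 mod 641 = 640. x_5 ≡ −1, so 7 is not a witness.
Base 32: x_0 = 32^5 mod 641 = 5. x_0 is neither 1 nor 640, so continue squaring. x_1 = 5^2 mod 641 = 25. x_2 = 25^2 mod 641 = 625. x_3 = 625^2 mod 641 = 256. x_4 = 256^2 mod 641 = 154. x_5 = 154^2 mod 641 = 640. x_5 ≡ −1, so 32 is not a witness.
Base 615: x_0 = 615^5 mod 641 = 200. x_0 is neither 1 nor 640, so continue squaring. x_1 = 200^2 mod 641 = 258. x_2 = 258^2 mod 641 = 541. x_3 = 541^2 mod 641 = 385. x_4 = 385^2 mod 641 = 154. x_5 = 154^2 mod 641 = 640. x_5 ≡ −1, so 615 is not a witness.
No listed base is a witness for 641.

none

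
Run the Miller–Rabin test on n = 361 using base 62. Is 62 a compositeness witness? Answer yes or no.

no

n − 1 = 360 = 2^3 · 45, so s = 3 and d = 45.
x_0 = 62^45 mod 361 = 1.
x_0 = 1, so 62 is not a witness.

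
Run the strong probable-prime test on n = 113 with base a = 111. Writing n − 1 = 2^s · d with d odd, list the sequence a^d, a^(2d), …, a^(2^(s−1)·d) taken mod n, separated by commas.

n − 1 = 112 = 2^4 · 7, so s = 4 and d = 7.
x_0 = 111^7 mod 113 = 98.
x_1 = 98^2 mod 113 = 112.
x_2 = 112^2 mod 113 = 1.
x_3 = 1^2 mod 113 = 1.

98, 112, 1, 1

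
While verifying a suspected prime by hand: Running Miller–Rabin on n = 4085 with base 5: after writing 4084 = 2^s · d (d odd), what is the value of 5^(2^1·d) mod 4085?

n − 1 = 4084 = 2^2 · 1021, so s = 2 and d = 1021.
By repeated squaring, 5^1021 ≡ 3000 (mod 4085).
x_0 = 3000.
x_1 = 3000^2 mod 4085 = 745.

745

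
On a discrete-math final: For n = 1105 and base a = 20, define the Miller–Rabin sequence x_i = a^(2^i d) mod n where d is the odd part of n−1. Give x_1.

25

n − 1 = 1104 = 2^4 · 69, so s = 4 and d = 69.
x_0 = 20^69 mod 1105 = 515.
x_1 = 515^2 mod 1105 = 25.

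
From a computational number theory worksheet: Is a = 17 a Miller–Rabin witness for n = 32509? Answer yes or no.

n − 1 = 32508 = 2^2 · 8127, so s = 2 and d = 8127.
x_0 = 17^8127 mod 32509 = 3231.
x_0 is neither 1 nor 32508, so continue squaring.
x_1 = 3231^2 mod 32509 = 3972.
Reached i = s−1 = 1 without hitting −1: 17 is a Miller–Rabin witness and 32509 is composite.

yes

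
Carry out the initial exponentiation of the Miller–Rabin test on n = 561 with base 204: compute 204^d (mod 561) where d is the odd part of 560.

153

n − 1 = 560 = 2^4 · 35, so s = 4 and d = 35.
204^35 mod 561 = 153.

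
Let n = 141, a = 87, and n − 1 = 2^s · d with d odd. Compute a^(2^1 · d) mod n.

n − 1 = 140 = 2^2 · 35, so s = 2 and d = 35.
x_0 = 87^35 mod 141 = 30.
x_1 = 30^2 mod 141 = 54.

54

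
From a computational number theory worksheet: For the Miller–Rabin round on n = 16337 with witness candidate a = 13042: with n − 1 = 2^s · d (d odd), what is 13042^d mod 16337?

15584

n − 1 = 16336 = 2^4 · 1021, so s = 4 and d = 1021.
Repeated squaring mod 16337: 13042^1 ≡ 13042, 13042^2 ≡ 9257, 13042^4 ≡ 4484, 13042^8 ≡ 11746, 13042^16 ≡ 2551, 13042^32 ≡ 5475, 13042^64 ≡ 13567, 13042^128 ≡ 10847, 13042^256 ≡ 14672, 13042^512 ≡ 11272.
1021 = 512 + 256 + 128 + 64 + 32 + 16 + 8 + 4 + 1, so 13042^1021 ≡ 11272·14672·10847·13567·5475·2551·11746·4484·13042 ≡ 15584 (mod 16337).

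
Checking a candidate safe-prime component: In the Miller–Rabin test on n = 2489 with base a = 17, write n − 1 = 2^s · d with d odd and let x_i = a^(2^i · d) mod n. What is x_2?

n − 1 = 2488 = 2^3 · 311, so s = 3 and d = 311.
x_0 = 17^311 mod 2489 = 766.
x_1 = 766^2 mod 2489 = 1841.
x_2 = 1841^2 mod 2489 = 1752.

1752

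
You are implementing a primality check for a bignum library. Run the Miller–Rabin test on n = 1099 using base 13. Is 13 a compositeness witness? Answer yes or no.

n − 1 = 1098 = 2^1 · 549, so s = 1 and d = 549.
x_0 = 13^549 mod 1099 = 1098.
x_0 = 1098 ≡ −1, so 13 is not a witness.

no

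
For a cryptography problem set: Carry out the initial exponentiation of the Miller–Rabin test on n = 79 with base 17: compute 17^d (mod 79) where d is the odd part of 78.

n − 1 = 78 = 2^1 · 39, so s = 1 and d = 39.
17^39 mod 79 = 78.

78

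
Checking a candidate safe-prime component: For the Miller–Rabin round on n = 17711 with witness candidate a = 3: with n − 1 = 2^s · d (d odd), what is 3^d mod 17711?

n − 1 = 17710 = 2^1 · 8855, so s = 1 and d = 8855.
Repeated squaring mod 17711: 3^1 ≡ 3, 3^2 ≡ 9, 3^4 ≡ 81, 3^8 ≡ 6561, 3^16 ≡ 8991, 3^32 ≡ 5077, 3^64 ≡ 6424, 3^128 ≡ 1146, 3^256 ≡ 2702, 3^512 ≡ 3872, 3^1024 ≡ 8878, 3^2048 ≡ 4934, 3^4096 ≡ 9442, 3^8192 ≡ 11901.
8855 = 8192 + 512 + 128 + 16 + 4 + 2 + 1, so 3^8855 ≡ 11901·3872·1146·8991·81·9·3 ≡ 16339 (mod 17711).

16339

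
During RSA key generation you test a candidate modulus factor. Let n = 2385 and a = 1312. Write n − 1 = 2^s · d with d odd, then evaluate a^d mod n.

n − 1 = 2384 = 2^4 · 149, so s = 4 and d = 149.
Repeated squaring mod 2385: 1312^1 ≡ 1312, 1312^2 ≡ 1759, 1312^4 ≡ 736, 1312^8 ≡ 301, 1312^16 ≡ 2356, 1312^32 ≡ 841, 1312^64 ≡ 1321, 1312^128 ≡ 1606.
149 = 128 + 16 + 4 + 1, so 1312^149 ≡ 1606·2356·736·1312 ≡ 1597 (mod 2385).

1597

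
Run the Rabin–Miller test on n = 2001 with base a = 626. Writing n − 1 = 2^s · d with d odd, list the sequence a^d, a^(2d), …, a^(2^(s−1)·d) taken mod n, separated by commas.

1583, 637, 1567, 262

n − 1 = 2000 = 2^4 · 125, so s = 4 and d = 125.
x_0 = 626^125 mod 2001 = 1583.
x_1 = 1583^2 mod 2001 = 637.
x_2 = 637^2 mod 2001 = 1567.
x_3 = 1567^2 mod 2001 = 262.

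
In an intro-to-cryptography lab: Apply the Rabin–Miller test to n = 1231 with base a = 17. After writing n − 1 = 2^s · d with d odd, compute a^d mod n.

1230

n − 1 = 1230 = 2^1 · 615, so s = 1 and d = 615.
By repeated squaring, 17^615 ≡ 1230 (mod 1231).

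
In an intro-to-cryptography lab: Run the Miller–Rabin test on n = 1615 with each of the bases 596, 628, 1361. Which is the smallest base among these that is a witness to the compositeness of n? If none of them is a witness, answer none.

n − 1 = 1614 = 2^1 · 807, so s = 1 and d = 807.
Base 596: x_0 = 596^807 mod 1615 = 1. x_0 = 1, so 596 is not a witness.
Base 628: x_0 = 628^807 mod 1615 = 1597. x_0 ∉ {1, 1614} and s = 1, so 628 is a Miller–Rabin witness and 1615 is composite.
Base 1361: x_0 = 1361^807 mod 1615 = 341. x_0 ∉ {1, 1614} and s = 1, so 1361 is a Miller–Rabin witness and 1615 is composite.
The smallest witness among the given bases is 628.

628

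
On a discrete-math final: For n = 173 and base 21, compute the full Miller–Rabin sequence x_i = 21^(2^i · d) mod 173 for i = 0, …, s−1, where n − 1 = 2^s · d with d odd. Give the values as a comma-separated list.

172, 1

n − 1 = 172 = 2^2 · 43, so s = 2 and d = 43.
x_0 = 21^43 mod 173 = 172.
x_1 = 172^2 mod 173 = 1.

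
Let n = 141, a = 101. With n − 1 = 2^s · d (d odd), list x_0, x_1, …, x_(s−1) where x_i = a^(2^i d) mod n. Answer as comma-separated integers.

17, 7

n − 1 = 140 = 2^2 · 35, so s = 2 and d = 35.
x_0 = 101^35 mod 141 = 17.
x_1 = 17^2 mod 141 = 7.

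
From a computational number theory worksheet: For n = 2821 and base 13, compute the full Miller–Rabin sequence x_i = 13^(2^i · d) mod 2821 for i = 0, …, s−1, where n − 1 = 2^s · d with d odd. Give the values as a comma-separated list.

650, 2171

n − 1 = 2820 = 2^2 · 705, so s = 2 and d = 705.
x_0 = 13^705 mod 2821 = 650.
x_1 = 650^2 mod 2821 = 2171.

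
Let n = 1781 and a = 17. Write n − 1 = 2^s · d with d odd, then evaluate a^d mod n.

1252

n − 1 = 1780 = 2^2 · 445, so s = 2 and d = 445.
17^445 mod 1781 = 1252.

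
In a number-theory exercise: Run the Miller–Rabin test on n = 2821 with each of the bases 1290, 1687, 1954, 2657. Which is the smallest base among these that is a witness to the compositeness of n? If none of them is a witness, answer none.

1687

n − 1 = 2820 = 2^2 · 705, so s = 2 and d = 705.
Base 1290: x_0 = 1290^705 mod 2821 = 1. x_0 = 1, so 1290 is not a witness.
Base 1687: x_0 = 1687^705 mod 2821 = 805. x_0 is neither 1 nor 2820, so continue squaring. x_1 = 805^2 mod 2821 = 2016. Reached i = s−1 = 1 without hitting −1: 1687 is a Miller–Rabin witness and 2821 is composite.
Base 1954: x_0 = 1954^705 mod 2821 = 1520. x_0 is neither 1 nor 2820, so continue squaring. x_1 = 1520^2 mod 2821 = 1. x_1 = 1 but x_0 ≠ ±1, a nontrivial square root of 1 — 1954 is a witness and 2821 is composite.
Base 2657: x_0 = 2657^705 mod 2821 = 2696. x_0 is neither 1 nor 2820, so continue squaring. x_1 = 2696^2 mod 2821 = 1520. Reached i = s−1 = 1 without hitting −1: 2657 is a Miller–Rabin witness and 2821 is composite.
The smallest witness among the given bases is 1687.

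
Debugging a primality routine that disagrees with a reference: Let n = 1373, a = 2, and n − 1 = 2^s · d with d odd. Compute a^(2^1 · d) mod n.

n − 1 = 1372 = 2^2 · 343, so s = 2 and d = 343.
x_0 = 2^343 mod 1373 = 668.
x_1 = 668^2 mod 1373 = 1372.

1372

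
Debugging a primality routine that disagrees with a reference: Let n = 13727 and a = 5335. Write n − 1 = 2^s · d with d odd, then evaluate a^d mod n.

n − 1 = 13726 = 2^1 · 6863, so s = 1 and d = 6863.
5335^6863 mod 13727 = 12293.

12293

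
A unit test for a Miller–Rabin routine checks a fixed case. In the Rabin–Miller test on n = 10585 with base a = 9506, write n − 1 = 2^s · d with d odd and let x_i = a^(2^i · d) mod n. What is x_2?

1

n − 1 = 10584 = 2^3 · 1323, so s = 3 and d = 1323.
x_0 = 9506^1323 mod 10585 = 1.
x_1 = 1^2 mod 10585 = 1.
x_2 = 1^2 mod 10585 = 1.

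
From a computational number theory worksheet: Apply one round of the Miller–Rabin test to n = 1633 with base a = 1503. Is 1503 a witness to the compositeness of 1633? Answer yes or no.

n − 1 = 1632 = 2^5 · 51, so s = 5 and d = 51.
Repeated squaring mod 1633: 1503^1 ≡ 1503, 1503^2 ≡ 570, 1503^4 ≡ 1566, 1503^8 ≡ 1223, 1503^16 ≡ 1534, 1503^32 ≡ 3.
51 = 32 + 16 + 2 + 1, so 1503^51 ≡ 3·1534·570·1503 ≡ 1392 (mod 1633).
x_0 = 1503^51 mod 1633 = 1392.
x_0 is neither 1 nor 1632, so continue squaring.
x_1 = 1392^2 mod 1633 = 926.
x_2 = 926^2 mod 1633 = 151.
x_3 = 151^2 mod 1633 = 1572.
x_4 = 1572^2 mod 1633 = 455.
Reached i = s−1 = 4 without hitting −1: 1503 is a Miller–Rabin witness and 1633 is composite.

yes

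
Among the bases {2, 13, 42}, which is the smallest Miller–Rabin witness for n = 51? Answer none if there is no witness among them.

2

n − 1 = 50 = 2^1 · 25, so s = 1 and d = 25.
Base 2: x_0 = 2^25 mod 51 = 2. x_0 ∉ {1, 50} and s = 1, so 2 is a Miller–Rabin witness and 51 is composite.
Base 13: x_0 = 13^25 mod 51 = 13. x_0 ∉ {1, 50} and s = 1, so 13 is a Miller–Rabin witness and 51 is composite.
Base 42: x_0 = 42^25 mod 51 = 42. x_0 ∉ {1, 50} and s = 1, so 42 is a Miller–Rabin witness and 51 is composite.
The smallest witness among the given bases is 2.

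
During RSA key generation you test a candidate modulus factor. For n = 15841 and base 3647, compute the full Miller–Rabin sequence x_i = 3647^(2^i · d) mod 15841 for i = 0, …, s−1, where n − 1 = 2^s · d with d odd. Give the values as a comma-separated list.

n − 1 = 15840 = 2^5 · 495, so s = 5 and d = 495.
x_0 = 3647^495 mod 15841 = 9828.
x_1 = 9828^2 mod 15841 = 7007.
x_2 = 7007^2 mod 15841 = 6790.
x_3 = 6790^2 mod 15841 = 6790.
x_4 = 6790^2 mod 15841 = 6790.

9828, 7007, 6790, 6790, 6790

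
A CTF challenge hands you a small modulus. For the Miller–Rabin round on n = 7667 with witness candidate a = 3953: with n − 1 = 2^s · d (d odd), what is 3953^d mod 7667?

n − 1 = 7666 = 2^1 · 3833, so s = 1 and d = 3833.
3953^3833 mod 7667 = 757.

757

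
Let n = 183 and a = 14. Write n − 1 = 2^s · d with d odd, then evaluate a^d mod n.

n − 1 = 182 = 2^1 · 91, so s = 1 and d = 91.
14^91 mod 183 = 14.

14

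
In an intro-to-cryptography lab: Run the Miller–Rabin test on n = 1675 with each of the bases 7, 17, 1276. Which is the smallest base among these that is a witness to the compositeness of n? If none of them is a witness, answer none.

7

n − 1 = 1674 = 2^1 · 837, so s = 1 and d = 837.
Base 7: x_0 = 7^837 mod 1675 = 1532. x_0 ∉ {1, 1674} and s = 1, so 7 is a Miller–Rabin witness and 1675 is composite.
Base 17: x_0 = 17^837 mod 1675 = 627. x_0 ∉ {1, 1674} and s = 1, so 17 is a Miller–Rabin witness and 1675 is composite.
Base 1276: x_0 = 1276^837 mod 1675 = 1276. x_0 ∉ {1, 1674} and s = 1, so 1276 is a Miller–Rabin witness and 1675 is composite.
The smallest witness among the given bases is 7.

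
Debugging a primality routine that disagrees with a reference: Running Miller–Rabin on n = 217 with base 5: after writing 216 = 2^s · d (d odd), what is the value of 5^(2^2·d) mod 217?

n − 1 = 216 = 2^3 · 27, so s = 3 and d = 27.
x_0 = 5^27 mod 217 = 125.
x_1 = 125^2 mod 217 = 1.
x_2 = 1^2 mod 217 = 1.

1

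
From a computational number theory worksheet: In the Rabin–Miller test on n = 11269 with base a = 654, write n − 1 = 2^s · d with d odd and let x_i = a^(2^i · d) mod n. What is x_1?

n − 1 = 11268 = 2^2 · 2817, so s = 2 and d = 2817.
x_0 = 654^2817 mod 11269 = 9888.
x_1 = 9888^2 mod 11269 = 2700.

2700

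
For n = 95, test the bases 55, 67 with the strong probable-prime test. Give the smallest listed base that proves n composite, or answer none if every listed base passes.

55

n − 1 = 94 = 2^1 · 47, so s = 1 and d = 47.
Base 55: x_0 = 55^47 mod 95 = 80. x_0 ∉ {1, 94} and s = 1, so 55 is a Miller–Rabin witness and 95 is composite.
Base 67: x_0 = 67^47 mod 95 = 33. x_0 ∉ {1, 94} and s = 1, so 67 is a Miller–Rabin witness and 95 is composite.
The smallest witness among the given bases is 55.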